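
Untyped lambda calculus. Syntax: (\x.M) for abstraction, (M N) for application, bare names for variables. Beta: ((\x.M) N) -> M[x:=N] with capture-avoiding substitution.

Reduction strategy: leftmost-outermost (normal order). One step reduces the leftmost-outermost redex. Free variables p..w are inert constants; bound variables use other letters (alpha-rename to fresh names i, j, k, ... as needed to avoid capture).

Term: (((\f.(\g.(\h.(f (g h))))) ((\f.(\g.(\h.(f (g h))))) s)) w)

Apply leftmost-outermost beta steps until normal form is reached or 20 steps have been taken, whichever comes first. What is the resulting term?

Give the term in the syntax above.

Step 0: (((\f.(\g.(\h.(f (g h))))) ((\f.(\g.(\h.(f (g h))))) s)) w)
Step 1: ((\g.(\h.(((\f.(\g.(\h.(f (g h))))) s) (g h)))) w)
Step 2: (\h.(((\f.(\g.(\h.(f (g h))))) s) (w h)))
Step 3: (\h.((\g.(\h.(s (g h)))) (w h)))
Step 4: (\h.(\i.(s ((w h) i))))

Answer: (\h.(\i.(s ((w h) i))))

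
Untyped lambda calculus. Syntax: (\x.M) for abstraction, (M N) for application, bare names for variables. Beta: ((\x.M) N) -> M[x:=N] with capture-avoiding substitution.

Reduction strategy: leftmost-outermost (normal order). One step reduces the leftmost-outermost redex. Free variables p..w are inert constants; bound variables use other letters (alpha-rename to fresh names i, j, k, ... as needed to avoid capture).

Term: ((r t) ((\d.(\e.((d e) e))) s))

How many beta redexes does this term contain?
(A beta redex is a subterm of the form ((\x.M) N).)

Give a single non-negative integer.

Term: ((r t) ((\d.(\e.((d e) e))) s))
  Redex: ((\d.(\e.((d e) e))) s)
Total redexes: 1

Answer: 1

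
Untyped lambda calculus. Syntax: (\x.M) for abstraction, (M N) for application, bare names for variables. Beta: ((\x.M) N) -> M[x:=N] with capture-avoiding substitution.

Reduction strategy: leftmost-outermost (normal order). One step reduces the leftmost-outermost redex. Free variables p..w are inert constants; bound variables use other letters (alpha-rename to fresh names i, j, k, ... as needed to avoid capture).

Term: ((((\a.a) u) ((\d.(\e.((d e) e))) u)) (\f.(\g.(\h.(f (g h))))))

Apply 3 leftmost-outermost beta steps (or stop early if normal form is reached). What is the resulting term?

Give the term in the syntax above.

Step 0: ((((\a.a) u) ((\d.(\e.((d e) e))) u)) (\f.(\g.(\h.(f (g h))))))
Step 1: ((u ((\d.(\e.((d e) e))) u)) (\f.(\g.(\h.(f (g h))))))
Step 2: ((u (\e.((u e) e))) (\f.(\g.(\h.(f (g h))))))
Step 3: (normal form reached)

Answer: ((u (\e.((u e) e))) (\f.(\g.(\h.(f (g h))))))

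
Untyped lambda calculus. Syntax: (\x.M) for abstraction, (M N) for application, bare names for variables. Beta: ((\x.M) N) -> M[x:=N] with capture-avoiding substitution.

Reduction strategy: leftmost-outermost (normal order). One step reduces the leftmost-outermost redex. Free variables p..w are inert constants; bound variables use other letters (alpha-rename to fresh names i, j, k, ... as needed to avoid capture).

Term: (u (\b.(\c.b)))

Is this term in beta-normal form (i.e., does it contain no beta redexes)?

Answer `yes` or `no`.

Term: (u (\b.(\c.b)))
No beta redexes found.

Answer: yes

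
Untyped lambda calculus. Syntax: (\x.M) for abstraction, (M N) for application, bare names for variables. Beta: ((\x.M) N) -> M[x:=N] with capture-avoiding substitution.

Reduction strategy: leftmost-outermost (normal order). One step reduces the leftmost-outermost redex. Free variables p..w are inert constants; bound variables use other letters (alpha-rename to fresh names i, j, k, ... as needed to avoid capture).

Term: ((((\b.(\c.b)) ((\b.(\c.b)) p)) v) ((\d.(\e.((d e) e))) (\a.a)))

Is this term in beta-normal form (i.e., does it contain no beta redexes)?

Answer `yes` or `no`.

Answer: no

Derivation:
Term: ((((\b.(\c.b)) ((\b.(\c.b)) p)) v) ((\d.(\e.((d e) e))) (\a.a)))
Found 3 beta redex(es).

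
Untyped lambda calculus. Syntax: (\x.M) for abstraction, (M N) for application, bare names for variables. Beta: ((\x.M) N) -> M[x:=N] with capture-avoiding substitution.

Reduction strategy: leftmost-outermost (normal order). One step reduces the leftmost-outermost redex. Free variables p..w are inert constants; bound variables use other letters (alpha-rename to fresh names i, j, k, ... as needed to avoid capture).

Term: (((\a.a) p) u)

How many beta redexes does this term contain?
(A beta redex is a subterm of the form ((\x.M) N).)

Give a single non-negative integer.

Answer: 1

Derivation:
Term: (((\a.a) p) u)
  Redex: ((\a.a) p)
Total redexes: 1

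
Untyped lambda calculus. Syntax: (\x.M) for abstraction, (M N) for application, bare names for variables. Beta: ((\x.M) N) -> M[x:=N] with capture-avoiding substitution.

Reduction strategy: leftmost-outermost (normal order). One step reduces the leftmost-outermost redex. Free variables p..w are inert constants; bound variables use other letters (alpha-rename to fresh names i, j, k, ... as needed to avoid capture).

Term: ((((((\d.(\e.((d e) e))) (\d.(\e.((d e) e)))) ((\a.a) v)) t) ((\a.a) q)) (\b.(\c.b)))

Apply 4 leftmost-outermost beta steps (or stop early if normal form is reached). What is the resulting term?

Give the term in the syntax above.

Step 0: ((((((\d.(\e.((d e) e))) (\d.(\e.((d e) e)))) ((\a.a) v)) t) ((\a.a) q)) (\b.(\c.b)))
Step 1: (((((\e.(((\d.(\e.((d e) e))) e) e)) ((\a.a) v)) t) ((\a.a) q)) (\b.(\c.b)))
Step 2: ((((((\d.(\e.((d e) e))) ((\a.a) v)) ((\a.a) v)) t) ((\a.a) q)) (\b.(\c.b)))
Step 3: (((((\e.((((\a.a) v) e) e)) ((\a.a) v)) t) ((\a.a) q)) (\b.(\c.b)))
Step 4: (((((((\a.a) v) ((\a.a) v)) ((\a.a) v)) t) ((\a.a) q)) (\b.(\c.b)))

Answer: (((((((\a.a) v) ((\a.a) v)) ((\a.a) v)) t) ((\a.a) q)) (\b.(\c.b)))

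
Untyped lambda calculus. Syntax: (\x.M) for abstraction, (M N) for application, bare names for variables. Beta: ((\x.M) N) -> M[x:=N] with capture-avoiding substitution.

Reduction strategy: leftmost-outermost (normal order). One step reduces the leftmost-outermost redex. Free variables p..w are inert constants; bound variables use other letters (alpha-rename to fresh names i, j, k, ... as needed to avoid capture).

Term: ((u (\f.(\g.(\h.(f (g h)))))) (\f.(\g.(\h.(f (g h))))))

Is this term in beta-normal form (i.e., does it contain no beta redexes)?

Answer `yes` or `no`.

Answer: yes

Derivation:
Term: ((u (\f.(\g.(\h.(f (g h)))))) (\f.(\g.(\h.(f (g h))))))
No beta redexes found.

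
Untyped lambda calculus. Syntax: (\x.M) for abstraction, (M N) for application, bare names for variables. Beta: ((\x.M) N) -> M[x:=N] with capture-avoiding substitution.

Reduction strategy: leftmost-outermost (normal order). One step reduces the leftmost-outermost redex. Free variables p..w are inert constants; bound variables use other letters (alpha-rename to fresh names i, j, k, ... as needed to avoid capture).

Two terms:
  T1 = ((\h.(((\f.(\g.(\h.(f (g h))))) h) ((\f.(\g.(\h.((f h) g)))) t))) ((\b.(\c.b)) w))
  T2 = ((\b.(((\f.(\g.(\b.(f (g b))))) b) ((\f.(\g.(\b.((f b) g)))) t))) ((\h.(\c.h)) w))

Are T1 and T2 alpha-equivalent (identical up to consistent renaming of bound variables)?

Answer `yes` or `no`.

Term 1: ((\h.(((\f.(\g.(\h.(f (g h))))) h) ((\f.(\g.(\h.((f h) g)))) t))) ((\b.(\c.b)) w))
Term 2: ((\b.(((\f.(\g.(\b.(f (g b))))) b) ((\f.(\g.(\b.((f b) g)))) t))) ((\h.(\c.h)) w))
Alpha-equivalence: compare structure up to binder renaming.
Result: True

Answer: yes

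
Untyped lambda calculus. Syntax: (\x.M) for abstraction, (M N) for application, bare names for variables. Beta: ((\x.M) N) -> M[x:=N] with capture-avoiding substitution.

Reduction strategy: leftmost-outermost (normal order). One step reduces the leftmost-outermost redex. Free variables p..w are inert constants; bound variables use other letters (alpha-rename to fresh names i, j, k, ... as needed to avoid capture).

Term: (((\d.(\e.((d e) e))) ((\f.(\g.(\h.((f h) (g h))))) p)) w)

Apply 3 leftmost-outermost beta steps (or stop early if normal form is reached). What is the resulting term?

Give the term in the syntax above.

Step 0: (((\d.(\e.((d e) e))) ((\f.(\g.(\h.((f h) (g h))))) p)) w)
Step 1: ((\e.((((\f.(\g.(\h.((f h) (g h))))) p) e) e)) w)
Step 2: ((((\f.(\g.(\h.((f h) (g h))))) p) w) w)
Step 3: (((\g.(\h.((p h) (g h)))) w) w)

Answer: (((\g.(\h.((p h) (g h)))) w) w)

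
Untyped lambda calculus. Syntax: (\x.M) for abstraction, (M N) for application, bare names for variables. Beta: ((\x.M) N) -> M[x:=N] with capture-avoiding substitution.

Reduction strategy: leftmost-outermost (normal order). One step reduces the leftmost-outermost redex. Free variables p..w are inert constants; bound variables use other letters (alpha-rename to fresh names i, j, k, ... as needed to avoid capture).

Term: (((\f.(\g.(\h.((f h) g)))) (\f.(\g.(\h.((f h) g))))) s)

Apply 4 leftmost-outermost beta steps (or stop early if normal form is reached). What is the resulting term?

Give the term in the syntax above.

Answer: (\h.(\i.((h i) s)))

Derivation:
Step 0: (((\f.(\g.(\h.((f h) g)))) (\f.(\g.(\h.((f h) g))))) s)
Step 1: ((\g.(\h.(((\f.(\g.(\h.((f h) g)))) h) g))) s)
Step 2: (\h.(((\f.(\g.(\h.((f h) g)))) h) s))
Step 3: (\h.((\g.(\i.((h i) g))) s))
Step 4: (\h.(\i.((h i) s)))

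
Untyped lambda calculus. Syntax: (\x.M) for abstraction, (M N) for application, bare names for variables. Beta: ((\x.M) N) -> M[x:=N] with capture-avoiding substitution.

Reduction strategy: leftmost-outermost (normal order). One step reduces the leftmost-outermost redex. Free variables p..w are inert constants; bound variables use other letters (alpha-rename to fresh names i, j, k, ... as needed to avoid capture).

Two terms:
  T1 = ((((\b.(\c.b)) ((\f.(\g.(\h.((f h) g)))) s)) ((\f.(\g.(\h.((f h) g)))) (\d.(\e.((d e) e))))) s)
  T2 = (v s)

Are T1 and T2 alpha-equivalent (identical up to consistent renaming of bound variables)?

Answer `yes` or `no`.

Answer: no

Derivation:
Term 1: ((((\b.(\c.b)) ((\f.(\g.(\h.((f h) g)))) s)) ((\f.(\g.(\h.((f h) g)))) (\d.(\e.((d e) e))))) s)
Term 2: (v s)
Alpha-equivalence: compare structure up to binder renaming.
Result: False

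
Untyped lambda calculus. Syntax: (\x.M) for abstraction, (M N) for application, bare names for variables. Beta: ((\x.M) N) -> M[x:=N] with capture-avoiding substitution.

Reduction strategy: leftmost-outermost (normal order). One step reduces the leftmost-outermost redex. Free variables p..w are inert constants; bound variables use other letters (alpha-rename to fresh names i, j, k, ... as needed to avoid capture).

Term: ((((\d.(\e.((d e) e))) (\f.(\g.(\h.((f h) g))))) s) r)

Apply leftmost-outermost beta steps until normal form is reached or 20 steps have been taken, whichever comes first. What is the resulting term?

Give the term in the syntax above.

Answer: ((s r) s)

Derivation:
Step 0: ((((\d.(\e.((d e) e))) (\f.(\g.(\h.((f h) g))))) s) r)
Step 1: (((\e.(((\f.(\g.(\h.((f h) g)))) e) e)) s) r)
Step 2: ((((\f.(\g.(\h.((f h) g)))) s) s) r)
Step 3: (((\g.(\h.((s h) g))) s) r)
Step 4: ((\h.((s h) s)) r)
Step 5: ((s r) s)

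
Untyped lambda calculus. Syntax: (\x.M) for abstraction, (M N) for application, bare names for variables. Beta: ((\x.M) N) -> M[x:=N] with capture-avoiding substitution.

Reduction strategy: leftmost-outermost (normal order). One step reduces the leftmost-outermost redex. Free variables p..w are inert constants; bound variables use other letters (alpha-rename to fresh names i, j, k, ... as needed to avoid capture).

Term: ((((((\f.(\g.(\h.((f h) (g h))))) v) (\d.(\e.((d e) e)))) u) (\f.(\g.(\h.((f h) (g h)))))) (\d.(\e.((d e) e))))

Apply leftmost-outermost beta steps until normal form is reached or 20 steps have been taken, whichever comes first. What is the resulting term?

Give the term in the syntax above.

Answer: ((((v u) (\e.((u e) e))) (\f.(\g.(\h.((f h) (g h)))))) (\d.(\e.((d e) e))))

Derivation:
Step 0: ((((((\f.(\g.(\h.((f h) (g h))))) v) (\d.(\e.((d e) e)))) u) (\f.(\g.(\h.((f h) (g h)))))) (\d.(\e.((d e) e))))
Step 1: (((((\g.(\h.((v h) (g h)))) (\d.(\e.((d e) e)))) u) (\f.(\g.(\h.((f h) (g h)))))) (\d.(\e.((d e) e))))
Step 2: ((((\h.((v h) ((\d.(\e.((d e) e))) h))) u) (\f.(\g.(\h.((f h) (g h)))))) (\d.(\e.((d e) e))))
Step 3: ((((v u) ((\d.(\e.((d e) e))) u)) (\f.(\g.(\h.((f h) (g h)))))) (\d.(\e.((d e) e))))
Step 4: ((((v u) (\e.((u e) e))) (\f.(\g.(\h.((f h) (g h)))))) (\d.(\e.((d e) e))))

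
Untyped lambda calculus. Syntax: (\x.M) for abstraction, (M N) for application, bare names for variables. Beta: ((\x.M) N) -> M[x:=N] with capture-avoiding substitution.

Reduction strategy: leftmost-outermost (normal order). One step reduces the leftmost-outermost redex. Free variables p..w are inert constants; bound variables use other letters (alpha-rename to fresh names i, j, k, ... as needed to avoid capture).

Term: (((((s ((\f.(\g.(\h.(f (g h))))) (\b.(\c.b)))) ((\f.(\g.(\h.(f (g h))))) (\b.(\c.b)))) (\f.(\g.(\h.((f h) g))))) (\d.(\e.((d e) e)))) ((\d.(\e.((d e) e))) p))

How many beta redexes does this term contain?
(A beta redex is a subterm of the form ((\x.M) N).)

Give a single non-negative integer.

Answer: 3

Derivation:
Term: (((((s ((\f.(\g.(\h.(f (g h))))) (\b.(\c.b)))) ((\f.(\g.(\h.(f (g h))))) (\b.(\c.b)))) (\f.(\g.(\h.((f h) g))))) (\d.(\e.((d e) e)))) ((\d.(\e.((d e) e))) p))
  Redex: ((\f.(\g.(\h.(f (g h))))) (\b.(\c.b)))
  Redex: ((\f.(\g.(\h.(f (g h))))) (\b.(\c.b)))
  Redex: ((\d.(\e.((d e) e))) p)
Total redexes: 3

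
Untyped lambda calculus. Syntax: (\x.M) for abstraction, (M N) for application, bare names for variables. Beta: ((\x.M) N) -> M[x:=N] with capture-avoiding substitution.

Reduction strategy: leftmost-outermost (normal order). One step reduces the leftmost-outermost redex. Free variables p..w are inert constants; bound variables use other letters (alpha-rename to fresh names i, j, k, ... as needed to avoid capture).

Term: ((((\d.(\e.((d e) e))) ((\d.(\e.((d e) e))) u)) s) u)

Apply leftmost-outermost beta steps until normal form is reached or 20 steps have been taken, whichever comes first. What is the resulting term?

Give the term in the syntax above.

Answer: ((((u s) s) s) u)

Derivation:
Step 0: ((((\d.(\e.((d e) e))) ((\d.(\e.((d e) e))) u)) s) u)
Step 1: (((\e.((((\d.(\e.((d e) e))) u) e) e)) s) u)
Step 2: (((((\d.(\e.((d e) e))) u) s) s) u)
Step 3: ((((\e.((u e) e)) s) s) u)
Step 4: ((((u s) s) s) u)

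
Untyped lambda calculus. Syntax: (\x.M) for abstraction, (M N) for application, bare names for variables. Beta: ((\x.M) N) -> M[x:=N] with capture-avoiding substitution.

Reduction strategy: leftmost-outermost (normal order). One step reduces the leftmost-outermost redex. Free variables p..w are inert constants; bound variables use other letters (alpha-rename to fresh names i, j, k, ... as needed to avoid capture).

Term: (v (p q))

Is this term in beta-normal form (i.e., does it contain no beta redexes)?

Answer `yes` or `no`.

Term: (v (p q))
No beta redexes found.

Answer: yes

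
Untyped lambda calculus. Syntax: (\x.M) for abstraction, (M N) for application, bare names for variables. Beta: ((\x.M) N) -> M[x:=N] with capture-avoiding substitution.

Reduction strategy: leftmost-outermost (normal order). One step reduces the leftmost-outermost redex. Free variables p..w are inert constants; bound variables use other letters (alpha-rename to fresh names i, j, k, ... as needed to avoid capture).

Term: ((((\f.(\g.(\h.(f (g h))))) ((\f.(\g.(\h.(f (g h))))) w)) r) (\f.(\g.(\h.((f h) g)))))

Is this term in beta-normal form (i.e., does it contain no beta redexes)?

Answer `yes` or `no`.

Answer: no

Derivation:
Term: ((((\f.(\g.(\h.(f (g h))))) ((\f.(\g.(\h.(f (g h))))) w)) r) (\f.(\g.(\h.((f h) g)))))
Found 2 beta redex(es).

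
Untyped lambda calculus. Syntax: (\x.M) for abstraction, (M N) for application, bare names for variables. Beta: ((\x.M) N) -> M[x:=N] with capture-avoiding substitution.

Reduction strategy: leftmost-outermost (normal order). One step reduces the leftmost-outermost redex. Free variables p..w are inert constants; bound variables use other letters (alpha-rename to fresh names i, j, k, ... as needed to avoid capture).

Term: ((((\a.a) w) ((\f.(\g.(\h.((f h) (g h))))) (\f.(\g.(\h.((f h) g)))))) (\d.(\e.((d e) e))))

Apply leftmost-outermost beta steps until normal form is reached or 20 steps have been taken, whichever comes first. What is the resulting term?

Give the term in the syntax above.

Answer: ((w (\g.(\h.(\i.((h i) (g h)))))) (\d.(\e.((d e) e))))

Derivation:
Step 0: ((((\a.a) w) ((\f.(\g.(\h.((f h) (g h))))) (\f.(\g.(\h.((f h) g)))))) (\d.(\e.((d e) e))))
Step 1: ((w ((\f.(\g.(\h.((f h) (g h))))) (\f.(\g.(\h.((f h) g)))))) (\d.(\e.((d e) e))))
Step 2: ((w (\g.(\h.(((\f.(\g.(\h.((f h) g)))) h) (g h))))) (\d.(\e.((d e) e))))
Step 3: ((w (\g.(\h.((\g.(\i.((h i) g))) (g h))))) (\d.(\e.((d e) e))))
Step 4: ((w (\g.(\h.(\i.((h i) (g h)))))) (\d.(\e.((d e) e))))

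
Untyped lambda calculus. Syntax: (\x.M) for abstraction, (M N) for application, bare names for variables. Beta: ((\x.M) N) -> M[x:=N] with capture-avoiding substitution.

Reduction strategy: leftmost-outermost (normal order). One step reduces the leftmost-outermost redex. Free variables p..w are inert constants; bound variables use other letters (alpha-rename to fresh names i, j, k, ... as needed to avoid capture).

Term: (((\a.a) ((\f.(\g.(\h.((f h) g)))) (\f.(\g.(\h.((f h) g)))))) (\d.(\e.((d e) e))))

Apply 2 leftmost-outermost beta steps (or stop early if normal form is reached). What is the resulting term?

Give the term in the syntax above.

Step 0: (((\a.a) ((\f.(\g.(\h.((f h) g)))) (\f.(\g.(\h.((f h) g)))))) (\d.(\e.((d e) e))))
Step 1: (((\f.(\g.(\h.((f h) g)))) (\f.(\g.(\h.((f h) g))))) (\d.(\e.((d e) e))))
Step 2: ((\g.(\h.(((\f.(\g.(\h.((f h) g)))) h) g))) (\d.(\e.((d e) e))))

Answer: ((\g.(\h.(((\f.(\g.(\h.((f h) g)))) h) g))) (\d.(\e.((d e) e))))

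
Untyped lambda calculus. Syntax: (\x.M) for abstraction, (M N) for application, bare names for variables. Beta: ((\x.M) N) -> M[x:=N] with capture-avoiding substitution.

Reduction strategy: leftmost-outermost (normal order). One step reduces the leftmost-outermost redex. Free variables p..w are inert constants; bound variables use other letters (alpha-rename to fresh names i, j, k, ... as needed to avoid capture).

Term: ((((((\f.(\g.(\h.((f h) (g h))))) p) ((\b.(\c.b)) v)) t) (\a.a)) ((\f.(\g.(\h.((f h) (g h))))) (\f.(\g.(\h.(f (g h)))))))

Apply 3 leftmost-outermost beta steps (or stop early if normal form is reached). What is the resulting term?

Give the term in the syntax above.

Answer: ((((p t) (((\b.(\c.b)) v) t)) (\a.a)) ((\f.(\g.(\h.((f h) (g h))))) (\f.(\g.(\h.(f (g h)))))))

Derivation:
Step 0: ((((((\f.(\g.(\h.((f h) (g h))))) p) ((\b.(\c.b)) v)) t) (\a.a)) ((\f.(\g.(\h.((f h) (g h))))) (\f.(\g.(\h.(f (g h)))))))
Step 1: (((((\g.(\h.((p h) (g h)))) ((\b.(\c.b)) v)) t) (\a.a)) ((\f.(\g.(\h.((f h) (g h))))) (\f.(\g.(\h.(f (g h)))))))
Step 2: ((((\h.((p h) (((\b.(\c.b)) v) h))) t) (\a.a)) ((\f.(\g.(\h.((f h) (g h))))) (\f.(\g.(\h.(f (g h)))))))
Step 3: ((((p t) (((\b.(\c.b)) v) t)) (\a.a)) ((\f.(\g.(\h.((f h) (g h))))) (\f.(\g.(\h.(f (g h)))))))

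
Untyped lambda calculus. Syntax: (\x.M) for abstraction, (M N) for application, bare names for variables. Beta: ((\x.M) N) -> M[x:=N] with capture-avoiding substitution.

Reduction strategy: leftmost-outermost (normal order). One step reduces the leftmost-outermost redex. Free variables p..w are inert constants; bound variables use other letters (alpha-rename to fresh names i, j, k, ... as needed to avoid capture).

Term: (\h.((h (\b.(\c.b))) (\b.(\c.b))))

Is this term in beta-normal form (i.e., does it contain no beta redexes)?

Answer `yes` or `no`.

Answer: yes

Derivation:
Term: (\h.((h (\b.(\c.b))) (\b.(\c.b))))
No beta redexes found.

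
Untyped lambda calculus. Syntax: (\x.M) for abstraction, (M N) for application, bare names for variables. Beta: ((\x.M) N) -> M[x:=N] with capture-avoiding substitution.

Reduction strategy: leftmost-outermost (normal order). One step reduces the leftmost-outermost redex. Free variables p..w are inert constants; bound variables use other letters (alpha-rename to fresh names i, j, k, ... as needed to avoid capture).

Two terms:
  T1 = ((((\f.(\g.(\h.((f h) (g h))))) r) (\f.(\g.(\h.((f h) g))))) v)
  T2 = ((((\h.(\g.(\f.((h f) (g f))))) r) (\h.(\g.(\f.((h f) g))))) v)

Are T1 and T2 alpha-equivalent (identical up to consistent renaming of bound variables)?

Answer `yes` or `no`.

Term 1: ((((\f.(\g.(\h.((f h) (g h))))) r) (\f.(\g.(\h.((f h) g))))) v)
Term 2: ((((\h.(\g.(\f.((h f) (g f))))) r) (\h.(\g.(\f.((h f) g))))) v)
Alpha-equivalence: compare structure up to binder renaming.
Result: True

Answer: yes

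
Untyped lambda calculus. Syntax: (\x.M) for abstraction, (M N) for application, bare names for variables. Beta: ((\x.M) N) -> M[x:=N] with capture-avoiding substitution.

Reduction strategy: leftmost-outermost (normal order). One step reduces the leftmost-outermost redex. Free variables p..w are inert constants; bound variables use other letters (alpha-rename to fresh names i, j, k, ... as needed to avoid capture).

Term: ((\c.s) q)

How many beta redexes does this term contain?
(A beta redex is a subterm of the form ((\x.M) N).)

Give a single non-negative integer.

Term: ((\c.s) q)
  Redex: ((\c.s) q)
Total redexes: 1

Answer: 1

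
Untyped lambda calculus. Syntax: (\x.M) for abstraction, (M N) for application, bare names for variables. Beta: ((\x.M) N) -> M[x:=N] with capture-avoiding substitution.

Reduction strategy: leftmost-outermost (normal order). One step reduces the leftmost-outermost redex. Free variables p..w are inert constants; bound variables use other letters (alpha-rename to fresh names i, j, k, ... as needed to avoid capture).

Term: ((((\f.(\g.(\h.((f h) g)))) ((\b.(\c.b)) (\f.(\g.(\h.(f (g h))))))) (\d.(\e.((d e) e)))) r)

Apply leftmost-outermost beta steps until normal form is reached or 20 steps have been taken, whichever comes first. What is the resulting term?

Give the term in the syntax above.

Step 0: ((((\f.(\g.(\h.((f h) g)))) ((\b.(\c.b)) (\f.(\g.(\h.(f (g h))))))) (\d.(\e.((d e) e)))) r)
Step 1: (((\g.(\h.((((\b.(\c.b)) (\f.(\g.(\h.(f (g h)))))) h) g))) (\d.(\e.((d e) e)))) r)
Step 2: ((\h.((((\b.(\c.b)) (\f.(\g.(\h.(f (g h)))))) h) (\d.(\e.((d e) e))))) r)
Step 3: ((((\b.(\c.b)) (\f.(\g.(\h.(f (g h)))))) r) (\d.(\e.((d e) e))))
Step 4: (((\c.(\f.(\g.(\h.(f (g h)))))) r) (\d.(\e.((d e) e))))
Step 5: ((\f.(\g.(\h.(f (g h))))) (\d.(\e.((d e) e))))
Step 6: (\g.(\h.((\d.(\e.((d e) e))) (g h))))
Step 7: (\g.(\h.(\e.(((g h) e) e))))

Answer: (\g.(\h.(\e.(((g h) e) e))))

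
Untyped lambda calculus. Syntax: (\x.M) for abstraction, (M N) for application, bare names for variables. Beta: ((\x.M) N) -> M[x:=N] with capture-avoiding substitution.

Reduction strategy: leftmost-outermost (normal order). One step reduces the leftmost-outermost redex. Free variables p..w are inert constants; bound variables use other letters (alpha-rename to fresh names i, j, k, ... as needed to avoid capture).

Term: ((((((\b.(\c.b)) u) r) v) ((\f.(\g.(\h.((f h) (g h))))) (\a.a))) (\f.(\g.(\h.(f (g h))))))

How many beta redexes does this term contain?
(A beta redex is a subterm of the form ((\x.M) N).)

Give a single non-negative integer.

Answer: 2

Derivation:
Term: ((((((\b.(\c.b)) u) r) v) ((\f.(\g.(\h.((f h) (g h))))) (\a.a))) (\f.(\g.(\h.(f (g h))))))
  Redex: ((\b.(\c.b)) u)
  Redex: ((\f.(\g.(\h.((f h) (g h))))) (\a.a))
Total redexes: 2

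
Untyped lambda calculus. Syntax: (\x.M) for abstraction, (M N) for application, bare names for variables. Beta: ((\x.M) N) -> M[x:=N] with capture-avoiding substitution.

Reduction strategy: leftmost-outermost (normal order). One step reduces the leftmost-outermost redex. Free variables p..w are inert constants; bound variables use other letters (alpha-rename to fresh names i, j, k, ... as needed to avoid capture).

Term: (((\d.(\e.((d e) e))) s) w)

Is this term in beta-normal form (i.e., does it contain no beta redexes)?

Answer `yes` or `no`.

Answer: no

Derivation:
Term: (((\d.(\e.((d e) e))) s) w)
Found 1 beta redex(es).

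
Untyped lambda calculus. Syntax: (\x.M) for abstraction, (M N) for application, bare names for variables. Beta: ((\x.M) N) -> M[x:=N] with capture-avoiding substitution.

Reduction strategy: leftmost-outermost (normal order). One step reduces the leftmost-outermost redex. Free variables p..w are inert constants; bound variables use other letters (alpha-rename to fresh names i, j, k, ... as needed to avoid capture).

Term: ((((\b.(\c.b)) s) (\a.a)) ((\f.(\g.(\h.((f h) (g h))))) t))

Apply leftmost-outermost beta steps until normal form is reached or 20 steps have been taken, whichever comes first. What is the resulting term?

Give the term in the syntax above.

Answer: (s (\g.(\h.((t h) (g h)))))

Derivation:
Step 0: ((((\b.(\c.b)) s) (\a.a)) ((\f.(\g.(\h.((f h) (g h))))) t))
Step 1: (((\c.s) (\a.a)) ((\f.(\g.(\h.((f h) (g h))))) t))
Step 2: (s ((\f.(\g.(\h.((f h) (g h))))) t))
Step 3: (s (\g.(\h.((t h) (g h)))))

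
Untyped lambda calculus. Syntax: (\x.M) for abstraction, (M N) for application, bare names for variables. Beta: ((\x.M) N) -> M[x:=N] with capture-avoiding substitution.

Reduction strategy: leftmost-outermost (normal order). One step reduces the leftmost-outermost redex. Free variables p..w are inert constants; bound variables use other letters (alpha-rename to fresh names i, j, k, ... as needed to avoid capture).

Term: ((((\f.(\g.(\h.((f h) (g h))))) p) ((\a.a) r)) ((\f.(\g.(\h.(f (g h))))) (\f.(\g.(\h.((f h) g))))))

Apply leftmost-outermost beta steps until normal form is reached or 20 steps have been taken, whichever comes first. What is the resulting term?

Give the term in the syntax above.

Step 0: ((((\f.(\g.(\h.((f h) (g h))))) p) ((\a.a) r)) ((\f.(\g.(\h.(f (g h))))) (\f.(\g.(\h.((f h) g))))))
Step 1: (((\g.(\h.((p h) (g h)))) ((\a.a) r)) ((\f.(\g.(\h.(f (g h))))) (\f.(\g.(\h.((f h) g))))))
Step 2: ((\h.((p h) (((\a.a) r) h))) ((\f.(\g.(\h.(f (g h))))) (\f.(\g.(\h.((f h) g))))))
Step 3: ((p ((\f.(\g.(\h.(f (g h))))) (\f.(\g.(\h.((f h) g)))))) (((\a.a) r) ((\f.(\g.(\h.(f (g h))))) (\f.(\g.(\h.((f h) g)))))))
Step 4: ((p (\g.(\h.((\f.(\g.(\h.((f h) g)))) (g h))))) (((\a.a) r) ((\f.(\g.(\h.(f (g h))))) (\f.(\g.(\h.((f h) g)))))))
Step 5: ((p (\g.(\h.(\i.(\j.(((g h) j) i)))))) (((\a.a) r) ((\f.(\g.(\h.(f (g h))))) (\f.(\g.(\h.((f h) g)))))))
Step 6: ((p (\g.(\h.(\i.(\j.(((g h) j) i)))))) (r ((\f.(\g.(\h.(f (g h))))) (\f.(\g.(\h.((f h) g)))))))
Step 7: ((p (\g.(\h.(\i.(\j.(((g h) j) i)))))) (r (\g.(\h.((\f.(\g.(\h.((f h) g)))) (g h))))))
Step 8: ((p (\g.(\h.(\i.(\j.(((g h) j) i)))))) (r (\g.(\h.(\i.(\j.(((g h) j) i)))))))

Answer: ((p (\g.(\h.(\i.(\j.(((g h) j) i)))))) (r (\g.(\h.(\i.(\j.(((g h) j) i)))))))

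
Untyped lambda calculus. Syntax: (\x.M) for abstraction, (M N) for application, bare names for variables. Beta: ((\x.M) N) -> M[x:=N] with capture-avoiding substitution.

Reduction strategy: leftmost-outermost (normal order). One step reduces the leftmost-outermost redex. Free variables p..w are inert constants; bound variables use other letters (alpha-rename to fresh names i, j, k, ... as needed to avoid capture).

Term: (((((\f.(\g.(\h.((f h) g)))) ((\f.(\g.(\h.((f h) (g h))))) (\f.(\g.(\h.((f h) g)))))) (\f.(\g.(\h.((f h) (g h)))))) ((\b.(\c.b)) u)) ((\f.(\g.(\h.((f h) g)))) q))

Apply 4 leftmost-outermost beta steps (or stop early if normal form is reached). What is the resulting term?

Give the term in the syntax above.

Step 0: (((((\f.(\g.(\h.((f h) g)))) ((\f.(\g.(\h.((f h) (g h))))) (\f.(\g.(\h.((f h) g)))))) (\f.(\g.(\h.((f h) (g h)))))) ((\b.(\c.b)) u)) ((\f.(\g.(\h.((f h) g)))) q))
Step 1: ((((\g.(\h.((((\f.(\g.(\h.((f h) (g h))))) (\f.(\g.(\h.((f h) g))))) h) g))) (\f.(\g.(\h.((f h) (g h)))))) ((\b.(\c.b)) u)) ((\f.(\g.(\h.((f h) g)))) q))
Step 2: (((\h.((((\f.(\g.(\h.((f h) (g h))))) (\f.(\g.(\h.((f h) g))))) h) (\f.(\g.(\h.((f h) (g h))))))) ((\b.(\c.b)) u)) ((\f.(\g.(\h.((f h) g)))) q))
Step 3: (((((\f.(\g.(\h.((f h) (g h))))) (\f.(\g.(\h.((f h) g))))) ((\b.(\c.b)) u)) (\f.(\g.(\h.((f h) (g h)))))) ((\f.(\g.(\h.((f h) g)))) q))
Step 4: ((((\g.(\h.(((\f.(\g.(\h.((f h) g)))) h) (g h)))) ((\b.(\c.b)) u)) (\f.(\g.(\h.((f h) (g h)))))) ((\f.(\g.(\h.((f h) g)))) q))

Answer: ((((\g.(\h.(((\f.(\g.(\h.((f h) g)))) h) (g h)))) ((\b.(\c.b)) u)) (\f.(\g.(\h.((f h) (g h)))))) ((\f.(\g.(\h.((f h) g)))) q))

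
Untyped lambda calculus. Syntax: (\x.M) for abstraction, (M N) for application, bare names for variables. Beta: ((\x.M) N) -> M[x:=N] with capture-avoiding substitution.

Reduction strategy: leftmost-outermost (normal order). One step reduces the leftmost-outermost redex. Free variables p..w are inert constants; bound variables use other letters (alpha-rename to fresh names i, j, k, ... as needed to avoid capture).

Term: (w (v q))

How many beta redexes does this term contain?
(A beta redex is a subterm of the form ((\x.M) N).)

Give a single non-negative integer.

Term: (w (v q))
  (no redexes)
Total redexes: 0

Answer: 0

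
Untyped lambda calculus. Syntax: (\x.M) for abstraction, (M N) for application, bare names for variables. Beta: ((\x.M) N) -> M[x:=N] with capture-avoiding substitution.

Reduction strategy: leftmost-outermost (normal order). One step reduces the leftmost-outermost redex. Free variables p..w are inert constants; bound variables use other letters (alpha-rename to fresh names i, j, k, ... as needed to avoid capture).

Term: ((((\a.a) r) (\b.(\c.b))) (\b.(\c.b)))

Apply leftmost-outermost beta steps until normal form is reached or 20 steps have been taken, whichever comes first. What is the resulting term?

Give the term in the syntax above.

Step 0: ((((\a.a) r) (\b.(\c.b))) (\b.(\c.b)))
Step 1: ((r (\b.(\c.b))) (\b.(\c.b)))

Answer: ((r (\b.(\c.b))) (\b.(\c.b)))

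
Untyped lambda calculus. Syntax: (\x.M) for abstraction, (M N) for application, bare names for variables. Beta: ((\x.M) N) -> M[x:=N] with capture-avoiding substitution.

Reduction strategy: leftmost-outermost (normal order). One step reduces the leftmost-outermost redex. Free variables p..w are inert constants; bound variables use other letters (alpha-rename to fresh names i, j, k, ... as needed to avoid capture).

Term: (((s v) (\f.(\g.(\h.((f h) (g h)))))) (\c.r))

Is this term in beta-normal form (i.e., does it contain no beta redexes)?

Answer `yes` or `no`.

Answer: yes

Derivation:
Term: (((s v) (\f.(\g.(\h.((f h) (g h)))))) (\c.r))
No beta redexes found.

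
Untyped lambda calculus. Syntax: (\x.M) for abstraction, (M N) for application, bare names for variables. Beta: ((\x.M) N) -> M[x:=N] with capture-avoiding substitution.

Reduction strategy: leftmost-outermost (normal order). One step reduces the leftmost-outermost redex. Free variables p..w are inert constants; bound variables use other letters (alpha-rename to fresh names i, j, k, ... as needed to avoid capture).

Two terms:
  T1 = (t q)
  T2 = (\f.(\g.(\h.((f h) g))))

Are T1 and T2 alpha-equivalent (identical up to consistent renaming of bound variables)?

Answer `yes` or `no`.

Answer: no

Derivation:
Term 1: (t q)
Term 2: (\f.(\g.(\h.((f h) g))))
Alpha-equivalence: compare structure up to binder renaming.
Result: False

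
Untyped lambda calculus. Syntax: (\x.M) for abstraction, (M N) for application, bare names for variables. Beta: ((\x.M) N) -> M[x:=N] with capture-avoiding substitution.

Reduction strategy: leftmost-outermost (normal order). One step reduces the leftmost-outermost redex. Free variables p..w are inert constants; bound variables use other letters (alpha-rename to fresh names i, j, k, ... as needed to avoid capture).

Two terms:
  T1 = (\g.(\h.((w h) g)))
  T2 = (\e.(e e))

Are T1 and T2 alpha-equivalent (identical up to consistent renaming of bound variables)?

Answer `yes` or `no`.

Term 1: (\g.(\h.((w h) g)))
Term 2: (\e.(e e))
Alpha-equivalence: compare structure up to binder renaming.
Result: False

Answer: no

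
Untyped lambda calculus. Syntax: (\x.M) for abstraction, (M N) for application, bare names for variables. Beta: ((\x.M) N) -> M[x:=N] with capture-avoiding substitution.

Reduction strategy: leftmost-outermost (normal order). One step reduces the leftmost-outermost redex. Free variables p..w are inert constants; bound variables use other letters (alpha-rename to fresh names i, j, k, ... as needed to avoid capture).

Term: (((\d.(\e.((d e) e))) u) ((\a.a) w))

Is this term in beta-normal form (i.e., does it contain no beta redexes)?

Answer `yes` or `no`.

Term: (((\d.(\e.((d e) e))) u) ((\a.a) w))
Found 2 beta redex(es).

Answer: no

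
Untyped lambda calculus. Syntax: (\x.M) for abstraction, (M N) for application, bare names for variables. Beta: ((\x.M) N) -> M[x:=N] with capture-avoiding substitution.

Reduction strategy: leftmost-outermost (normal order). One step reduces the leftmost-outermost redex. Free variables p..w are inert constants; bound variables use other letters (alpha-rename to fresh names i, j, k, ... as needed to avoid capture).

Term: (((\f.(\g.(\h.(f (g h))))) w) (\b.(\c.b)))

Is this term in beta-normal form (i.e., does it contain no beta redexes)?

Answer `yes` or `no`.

Term: (((\f.(\g.(\h.(f (g h))))) w) (\b.(\c.b)))
Found 1 beta redex(es).

Answer: no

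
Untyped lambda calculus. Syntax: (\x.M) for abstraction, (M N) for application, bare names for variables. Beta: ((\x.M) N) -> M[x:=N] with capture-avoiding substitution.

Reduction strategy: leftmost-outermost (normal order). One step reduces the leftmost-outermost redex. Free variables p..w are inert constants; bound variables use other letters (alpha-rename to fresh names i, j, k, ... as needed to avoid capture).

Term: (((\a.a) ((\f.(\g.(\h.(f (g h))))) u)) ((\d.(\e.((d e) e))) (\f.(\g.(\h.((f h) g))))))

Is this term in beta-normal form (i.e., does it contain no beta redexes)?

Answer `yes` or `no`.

Answer: no

Derivation:
Term: (((\a.a) ((\f.(\g.(\h.(f (g h))))) u)) ((\d.(\e.((d e) e))) (\f.(\g.(\h.((f h) g))))))
Found 3 beta redex(es).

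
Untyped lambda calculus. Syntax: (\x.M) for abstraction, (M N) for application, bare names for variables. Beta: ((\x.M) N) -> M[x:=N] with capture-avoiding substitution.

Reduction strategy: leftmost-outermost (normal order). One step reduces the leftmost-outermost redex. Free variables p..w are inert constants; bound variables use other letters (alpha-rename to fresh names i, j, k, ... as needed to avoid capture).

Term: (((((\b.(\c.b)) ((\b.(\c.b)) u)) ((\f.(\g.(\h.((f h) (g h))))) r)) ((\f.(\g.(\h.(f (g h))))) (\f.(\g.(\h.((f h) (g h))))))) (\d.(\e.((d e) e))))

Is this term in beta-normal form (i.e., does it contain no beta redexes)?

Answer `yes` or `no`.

Answer: no

Derivation:
Term: (((((\b.(\c.b)) ((\b.(\c.b)) u)) ((\f.(\g.(\h.((f h) (g h))))) r)) ((\f.(\g.(\h.(f (g h))))) (\f.(\g.(\h.((f h) (g h))))))) (\d.(\e.((d e) e))))
Found 4 beta redex(es).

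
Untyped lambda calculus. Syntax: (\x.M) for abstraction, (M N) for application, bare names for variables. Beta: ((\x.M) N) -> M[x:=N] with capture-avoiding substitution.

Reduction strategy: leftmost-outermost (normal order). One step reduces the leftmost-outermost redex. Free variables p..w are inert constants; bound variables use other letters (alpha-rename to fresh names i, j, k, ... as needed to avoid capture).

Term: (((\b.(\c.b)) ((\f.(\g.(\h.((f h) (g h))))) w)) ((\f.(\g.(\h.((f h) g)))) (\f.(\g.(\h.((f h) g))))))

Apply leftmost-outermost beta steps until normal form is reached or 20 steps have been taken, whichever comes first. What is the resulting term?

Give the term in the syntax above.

Answer: (\g.(\h.((w h) (g h))))

Derivation:
Step 0: (((\b.(\c.b)) ((\f.(\g.(\h.((f h) (g h))))) w)) ((\f.(\g.(\h.((f h) g)))) (\f.(\g.(\h.((f h) g))))))
Step 1: ((\c.((\f.(\g.(\h.((f h) (g h))))) w)) ((\f.(\g.(\h.((f h) g)))) (\f.(\g.(\h.((f h) g))))))
Step 2: ((\f.(\g.(\h.((f h) (g h))))) w)
Step 3: (\g.(\h.((w h) (g h))))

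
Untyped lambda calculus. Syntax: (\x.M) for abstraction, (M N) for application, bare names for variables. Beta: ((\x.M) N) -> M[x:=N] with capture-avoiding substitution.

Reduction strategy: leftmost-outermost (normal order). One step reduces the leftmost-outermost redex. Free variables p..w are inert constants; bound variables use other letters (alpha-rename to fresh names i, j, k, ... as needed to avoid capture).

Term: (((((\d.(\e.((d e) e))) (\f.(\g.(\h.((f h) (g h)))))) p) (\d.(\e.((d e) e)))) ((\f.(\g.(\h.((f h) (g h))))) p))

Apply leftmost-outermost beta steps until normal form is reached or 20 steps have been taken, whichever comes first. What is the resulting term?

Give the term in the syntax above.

Answer: (((p (\d.(\e.((d e) e)))) (p (\d.(\e.((d e) e))))) (\g.(\h.((p h) (g h)))))

Derivation:
Step 0: (((((\d.(\e.((d e) e))) (\f.(\g.(\h.((f h) (g h)))))) p) (\d.(\e.((d e) e)))) ((\f.(\g.(\h.((f h) (g h))))) p))
Step 1: ((((\e.(((\f.(\g.(\h.((f h) (g h))))) e) e)) p) (\d.(\e.((d e) e)))) ((\f.(\g.(\h.((f h) (g h))))) p))
Step 2: (((((\f.(\g.(\h.((f h) (g h))))) p) p) (\d.(\e.((d e) e)))) ((\f.(\g.(\h.((f h) (g h))))) p))
Step 3: ((((\g.(\h.((p h) (g h)))) p) (\d.(\e.((d e) e)))) ((\f.(\g.(\h.((f h) (g h))))) p))
Step 4: (((\h.((p h) (p h))) (\d.(\e.((d e) e)))) ((\f.(\g.(\h.((f h) (g h))))) p))
Step 5: (((p (\d.(\e.((d e) e)))) (p (\d.(\e.((d e) e))))) ((\f.(\g.(\h.((f h) (g h))))) p))
Step 6: (((p (\d.(\e.((d e) e)))) (p (\d.(\e.((d e) e))))) (\g.(\h.((p h) (g h)))))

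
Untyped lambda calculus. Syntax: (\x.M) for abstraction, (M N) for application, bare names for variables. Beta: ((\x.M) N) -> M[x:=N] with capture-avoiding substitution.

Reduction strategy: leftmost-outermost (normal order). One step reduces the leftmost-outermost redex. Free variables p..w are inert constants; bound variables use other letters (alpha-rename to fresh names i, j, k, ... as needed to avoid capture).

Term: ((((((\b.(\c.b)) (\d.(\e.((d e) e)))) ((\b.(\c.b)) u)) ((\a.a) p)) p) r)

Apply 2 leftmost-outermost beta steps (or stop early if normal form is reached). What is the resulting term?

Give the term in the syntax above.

Answer: ((((\d.(\e.((d e) e))) ((\a.a) p)) p) r)

Derivation:
Step 0: ((((((\b.(\c.b)) (\d.(\e.((d e) e)))) ((\b.(\c.b)) u)) ((\a.a) p)) p) r)
Step 1: (((((\c.(\d.(\e.((d e) e)))) ((\b.(\c.b)) u)) ((\a.a) p)) p) r)
Step 2: ((((\d.(\e.((d e) e))) ((\a.a) p)) p) r)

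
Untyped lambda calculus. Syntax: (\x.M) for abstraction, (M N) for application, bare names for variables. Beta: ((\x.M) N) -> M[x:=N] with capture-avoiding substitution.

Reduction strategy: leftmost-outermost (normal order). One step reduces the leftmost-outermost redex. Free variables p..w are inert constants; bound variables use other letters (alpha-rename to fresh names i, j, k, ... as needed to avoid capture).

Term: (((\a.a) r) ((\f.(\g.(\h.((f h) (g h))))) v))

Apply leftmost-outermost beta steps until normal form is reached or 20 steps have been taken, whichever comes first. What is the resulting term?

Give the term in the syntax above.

Step 0: (((\a.a) r) ((\f.(\g.(\h.((f h) (g h))))) v))
Step 1: (r ((\f.(\g.(\h.((f h) (g h))))) v))
Step 2: (r (\g.(\h.((v h) (g h)))))

Answer: (r (\g.(\h.((v h) (g h)))))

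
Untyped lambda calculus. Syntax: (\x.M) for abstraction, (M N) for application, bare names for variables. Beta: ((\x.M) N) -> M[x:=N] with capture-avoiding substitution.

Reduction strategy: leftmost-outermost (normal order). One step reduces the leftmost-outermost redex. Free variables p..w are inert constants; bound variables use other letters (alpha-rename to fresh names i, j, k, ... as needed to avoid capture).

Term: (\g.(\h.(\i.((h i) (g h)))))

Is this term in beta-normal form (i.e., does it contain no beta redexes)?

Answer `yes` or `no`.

Answer: yes

Derivation:
Term: (\g.(\h.(\i.((h i) (g h)))))
No beta redexes found.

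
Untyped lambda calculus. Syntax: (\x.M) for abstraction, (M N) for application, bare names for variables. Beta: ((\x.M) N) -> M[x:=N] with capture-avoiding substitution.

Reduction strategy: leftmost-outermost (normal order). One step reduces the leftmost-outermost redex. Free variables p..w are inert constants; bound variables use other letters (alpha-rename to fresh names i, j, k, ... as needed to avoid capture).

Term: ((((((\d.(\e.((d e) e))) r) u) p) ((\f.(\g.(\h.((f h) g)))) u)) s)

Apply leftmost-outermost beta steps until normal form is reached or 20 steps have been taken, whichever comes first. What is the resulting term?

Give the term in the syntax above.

Step 0: ((((((\d.(\e.((d e) e))) r) u) p) ((\f.(\g.(\h.((f h) g)))) u)) s)
Step 1: (((((\e.((r e) e)) u) p) ((\f.(\g.(\h.((f h) g)))) u)) s)
Step 2: (((((r u) u) p) ((\f.(\g.(\h.((f h) g)))) u)) s)
Step 3: (((((r u) u) p) (\g.(\h.((u h) g)))) s)

Answer: (((((r u) u) p) (\g.(\h.((u h) g)))) s)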